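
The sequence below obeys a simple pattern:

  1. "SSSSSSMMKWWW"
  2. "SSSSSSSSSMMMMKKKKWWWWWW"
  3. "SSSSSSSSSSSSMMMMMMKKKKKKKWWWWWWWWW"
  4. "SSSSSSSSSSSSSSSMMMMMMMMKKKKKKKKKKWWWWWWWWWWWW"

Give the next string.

Reading off run lengths: S runs 6, 9, 12, 15; M runs 2, 4, 6, 8; K runs 1, 4, 7, 10; W runs 3, 6, 9, 12 — each is linear in n (n = 1, 2, …).
Setting n = 5 gives 18, 10, 13, 15 characters in each block.

SSSSSSSSSSSSSSSSSSMMMMMMMMMMKKKKKKKKKKKKKWWWWWWWWWWWWWWW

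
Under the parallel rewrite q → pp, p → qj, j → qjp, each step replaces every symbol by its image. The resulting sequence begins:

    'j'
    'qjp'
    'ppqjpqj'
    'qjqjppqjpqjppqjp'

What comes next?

ppqjpppqjpqjqjppqjpqjppqjpqjqjppqjpqj

Applying the rule to each of the 16 symbols of qjqjppqjpqjppqjp gives the pieces pp qjp pp qjp qj qj pp qjp qj pp qjp qj qj pp qjp qj, which concatenate to the answer.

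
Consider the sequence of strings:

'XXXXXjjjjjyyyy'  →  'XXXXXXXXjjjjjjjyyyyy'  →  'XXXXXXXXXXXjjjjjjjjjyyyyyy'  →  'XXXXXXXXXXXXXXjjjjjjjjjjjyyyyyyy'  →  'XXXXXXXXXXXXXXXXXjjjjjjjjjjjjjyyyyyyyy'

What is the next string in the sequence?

XXXXXXXXXXXXXXXXXXXXjjjjjjjjjjjjjjjyyyyyyyyy

Term n consists of 3n+2 X's, followed by 2n+3 j's, followed by n+3 y's (n = 1, 2, …).
At n = 6 the blocks have lengths 20, 15, 9.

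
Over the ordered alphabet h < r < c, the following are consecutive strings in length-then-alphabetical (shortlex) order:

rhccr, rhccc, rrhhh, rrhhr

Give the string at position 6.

Stepping forward 2 times from rrhhr: rrhhr → rrhhc, then the target.

rrhrh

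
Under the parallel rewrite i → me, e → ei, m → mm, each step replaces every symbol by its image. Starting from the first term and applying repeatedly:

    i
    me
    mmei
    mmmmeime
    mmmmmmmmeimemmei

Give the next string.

Applying the rule to each of the 16 symbols of mmmmmmmmeimemmei gives the pieces mm mm mm mm mm mm mm mm ei me mm ei mm mm ei me, which concatenate to the answer.

mmmmmmmmmmmmmmmmeimemmeimmmmeime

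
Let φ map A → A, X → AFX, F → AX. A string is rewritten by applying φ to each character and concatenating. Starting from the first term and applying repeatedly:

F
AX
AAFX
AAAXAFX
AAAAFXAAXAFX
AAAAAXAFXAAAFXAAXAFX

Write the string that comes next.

Rewriting the 20 symbols of AAAAAXAFXAAAFXAAXAFX one by one yields A A A A A AFX A AX AFX A A A AX AFX A A AFX A AX AFX; concatenated:

AAAAAAFXAAXAFXAAAAXAFXAAAFXAAXAFX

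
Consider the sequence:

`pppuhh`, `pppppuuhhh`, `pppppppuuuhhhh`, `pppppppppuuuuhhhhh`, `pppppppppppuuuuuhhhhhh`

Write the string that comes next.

pppppppppppppuuuuuuhhhhhhh

Reading off run lengths: p runs 3, 5, 7, 9, 11; u runs 1, 2, 3, 4, 5; h runs 2, 3, 4, 5, 6 — each is linear in n, where the shown terms are n = 2, 3, 4, 5, 6.
Setting n = 7 gives 13, 6, 7 characters in each block.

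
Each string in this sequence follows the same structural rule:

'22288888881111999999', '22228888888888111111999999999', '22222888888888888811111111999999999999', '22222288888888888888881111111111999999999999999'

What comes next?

22222228888888888888888888111111111111999999999999999999

The n-th term is n+1 2's then 3n+1 8's then 2n 1's then 3n 9's, where the shown terms are n = 2, 3, 4, 5.
At n = 6 the blocks have lengths 7, 19, 12, 18.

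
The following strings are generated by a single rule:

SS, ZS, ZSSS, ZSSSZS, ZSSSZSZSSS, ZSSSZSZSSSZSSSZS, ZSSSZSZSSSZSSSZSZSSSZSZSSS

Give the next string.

From term 3 onward, concatenate the last term with the second-to-last: ZS·SS = ZSSS, ZSSS·ZS = ZSSSZS, …
So term 8 is ZSSSZSZSSSZSSSZSZSSSZSZSSS·ZSSSZSZSSSZSSSZS.

ZSSSZSZSSSZSSSZSZSSSZSZSSSZSSSZSZSSSZSSSZS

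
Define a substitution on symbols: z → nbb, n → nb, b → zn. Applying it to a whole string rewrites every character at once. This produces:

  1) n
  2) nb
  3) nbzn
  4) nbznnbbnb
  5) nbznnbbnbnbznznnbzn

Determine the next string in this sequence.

Rewriting the 19 symbols of nbznnbbnbnbznznnbzn one by one yields nb zn nbb nb nb zn zn nb zn nb zn nbb nb nbb nb nb zn nbb nb; concatenated:

nbznnbbnbnbznznnbznnbznnbbnbnbbnbnbznnbbnb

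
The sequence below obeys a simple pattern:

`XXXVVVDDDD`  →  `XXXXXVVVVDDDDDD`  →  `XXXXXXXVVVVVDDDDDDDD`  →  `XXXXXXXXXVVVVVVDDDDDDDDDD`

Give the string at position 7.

XXXXXXXXXXXXXXXVVVVVVVVVDDDDDDDDDDDDDDDD

Reading off run lengths: X runs 3, 5, 7, 9; V runs 3, 4, 5, 6; D runs 4, 6, 8, 10 — each is linear in n, where the shown terms are n = 2, 3, 4, 5.
At n = 8 the blocks have lengths 15, 9, 16.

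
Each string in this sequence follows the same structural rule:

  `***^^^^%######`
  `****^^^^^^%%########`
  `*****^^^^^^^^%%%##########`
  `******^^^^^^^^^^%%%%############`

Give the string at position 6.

********^^^^^^^^^^^^^^%%%%%%################

Each string has the form *^{n+1} ^^{2n} %^{n-1} #^{2n+2}, where the shown terms are n = 2, 3, 4, 5.
At n = 7 the blocks have lengths 8, 14, 6, 16.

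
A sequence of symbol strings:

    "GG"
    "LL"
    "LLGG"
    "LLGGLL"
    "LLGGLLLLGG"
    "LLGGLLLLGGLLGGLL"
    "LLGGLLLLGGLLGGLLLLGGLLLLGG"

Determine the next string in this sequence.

From term 3 onward, concatenate the last term with the second-to-last: LL·GG = LLGG, LLGG·LL = LLGGLL, …
Continuing: LLGGLLLLGGLLGGLLLLGGLLLLGG · LLGGLLLLGGLLGGLL gives term 8.

LLGGLLLLGGLLGGLLLLGGLLLLGGLLGGLLLLGGLLGGLL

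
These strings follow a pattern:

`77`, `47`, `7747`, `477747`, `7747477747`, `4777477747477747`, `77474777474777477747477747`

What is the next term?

477747774747774777474777474777477747477747

This is a Fibonacci-style word recurrence s(k) = s(k−2)·s(k−1): e.g. 77·47 = 7747.
Continuing: 4777477747477747 · 77474777474777477747477747 gives term 8.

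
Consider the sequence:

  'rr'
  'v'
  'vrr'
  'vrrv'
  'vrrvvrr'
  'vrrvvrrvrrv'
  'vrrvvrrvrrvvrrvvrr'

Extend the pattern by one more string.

This is a Fibonacci-style word recurrence s(k) = s(k−1)·s(k−2): e.g. v·rr = vrr.
The next term joins vrrvvrrvrrvvrrvvrr and vrrvvrrvrrv.

vrrvvrrvrrvvrrvvrrvrrvvrrvrrv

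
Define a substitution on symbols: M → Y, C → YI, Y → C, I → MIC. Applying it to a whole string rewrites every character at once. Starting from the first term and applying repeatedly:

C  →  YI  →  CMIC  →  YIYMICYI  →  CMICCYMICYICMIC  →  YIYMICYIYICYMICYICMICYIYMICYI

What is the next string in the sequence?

CMICCYMICYICMICCMICYICYMICYICMICYIYMICYICMICCYMICYICMIC

Replace each of the 29 characters of YIYMICYIYICYMICYICMICYIYMICYI in place — C MIC C Y MIC YI C MIC C MIC YI C Y MIC YI C MIC YI Y MIC YI C MIC C Y MIC YI C MIC — and concatenate.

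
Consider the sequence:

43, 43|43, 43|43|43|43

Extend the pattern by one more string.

43|43|43|43|43|43|43|43

Each string is two copies of the previous one joined by '|'.
So the next term is two copies of 43|43|43|43 with '|' between the halves.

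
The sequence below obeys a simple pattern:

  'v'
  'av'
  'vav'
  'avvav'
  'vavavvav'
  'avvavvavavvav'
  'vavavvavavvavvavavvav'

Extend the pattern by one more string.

This is a Fibonacci-style word recurrence s(k) = s(k−2)·s(k−1): e.g. v·av = vav.
Continuing: avvavvavavvav · vavavvavavvavvavavvav gives term 8.

avvavvavavvavvavavvavavvavvavavvav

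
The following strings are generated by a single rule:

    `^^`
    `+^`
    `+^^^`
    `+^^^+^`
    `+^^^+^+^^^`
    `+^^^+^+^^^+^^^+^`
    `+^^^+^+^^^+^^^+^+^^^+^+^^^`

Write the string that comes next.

+^^^+^+^^^+^^^+^+^^^+^+^^^+^^^+^+^^^+^^^+^

From term 3 onward, concatenate the last term with the second-to-last: +^·^^ = +^^^, +^^^·+^ = +^^^+^, …
The next term joins +^^^+^+^^^+^^^+^+^^^+^+^^^ and +^^^+^+^^^+^^^+^.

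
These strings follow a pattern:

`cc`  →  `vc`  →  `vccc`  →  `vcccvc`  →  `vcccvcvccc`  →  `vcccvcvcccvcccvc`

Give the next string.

vcccvcvcccvcccvcvcccvcvccc

From term 3 onward, concatenate the last term with the second-to-last: vc·cc = vccc, vccc·vc = vcccvc, …
Continuing: vcccvcvcccvcccvc · vcccvcvccc gives term 7.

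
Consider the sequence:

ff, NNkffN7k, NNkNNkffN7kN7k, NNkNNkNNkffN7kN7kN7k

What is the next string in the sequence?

Every step adds NNk to the front and N7k to the end of the previous string.
Applying this once more to NNkNNkNNkffN7kN7kN7k:

NNkNNkNNkNNkffN7kN7kN7kN7k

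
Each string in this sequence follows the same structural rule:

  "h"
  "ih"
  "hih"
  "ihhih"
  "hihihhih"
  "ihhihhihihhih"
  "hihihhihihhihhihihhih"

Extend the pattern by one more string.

This is a Fibonacci-style word recurrence s(k) = s(k−2)·s(k−1): e.g. h·ih = hih.
The next term joins ihhihhihihhih and hihihhihihhihhihihhih.

ihhihhihihhihhihihhihihhihhihihhih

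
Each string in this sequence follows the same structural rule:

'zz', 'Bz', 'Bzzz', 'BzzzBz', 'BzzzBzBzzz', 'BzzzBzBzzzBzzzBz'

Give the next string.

BzzzBzBzzzBzzzBzBzzzBzBzzz

This is a Fibonacci-style word recurrence s(k) = s(k−1)·s(k−2): e.g. Bz·zz = Bzzz.
So term 7 is BzzzBzBzzzBzzzBz·BzzzBzBzzz.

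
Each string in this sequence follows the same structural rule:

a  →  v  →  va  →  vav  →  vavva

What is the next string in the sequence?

vavvavav

Each term (from the third on) is the previous term followed by the one before it: term 3 = v·a = va.
So term 6 is vavva·vav.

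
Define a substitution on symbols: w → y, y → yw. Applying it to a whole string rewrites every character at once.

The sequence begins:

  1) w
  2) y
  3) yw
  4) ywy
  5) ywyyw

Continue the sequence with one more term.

Rewriting each symbol of ywyyw: y→yw, w→y, y→yw, y→yw, w→y, which concatenates to yw y yw yw y.

ywyywywy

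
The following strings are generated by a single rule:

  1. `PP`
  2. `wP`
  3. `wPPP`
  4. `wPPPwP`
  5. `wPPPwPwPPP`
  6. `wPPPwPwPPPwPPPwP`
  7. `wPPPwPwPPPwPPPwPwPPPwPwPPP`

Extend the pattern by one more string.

wPPPwPwPPPwPPPwPwPPPwPwPPPwPPPwPwPPPwPPPwP

Each term (from the third on) is the previous term followed by the one before it: term 3 = wP·PP = wPPP.
So term 8 is wPPPwPwPPPwPPPwPwPPPwPwPPP·wPPPwPwPPPwPPPwP.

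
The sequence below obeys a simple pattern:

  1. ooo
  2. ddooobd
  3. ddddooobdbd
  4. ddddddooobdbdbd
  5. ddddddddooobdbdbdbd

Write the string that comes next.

Each term wraps the previous one in dd on the left and bd on the right.
Applying this once more to ddddddddooobdbdbdbd:

ddddddddddooobdbdbdbdbd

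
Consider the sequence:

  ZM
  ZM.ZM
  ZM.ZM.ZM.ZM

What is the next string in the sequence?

s(k+1) = s(k)·.·s(k) — each term doubles the last with '.' between the halves.
So the next term is two copies of ZM.ZM.ZM.ZM with '.' between the halves.

ZM.ZM.ZM.ZM.ZM.ZM.ZM.ZM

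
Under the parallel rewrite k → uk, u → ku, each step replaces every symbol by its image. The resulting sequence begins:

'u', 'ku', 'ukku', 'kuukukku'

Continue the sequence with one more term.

ukkukuukkuukukku

Expanding kuukukku: k→uk, u→ku, u→ku, k→uk, u→ku, k→uk, k→uk, u→ku. Concatenated: uk ku ku uk ku uk uk ku.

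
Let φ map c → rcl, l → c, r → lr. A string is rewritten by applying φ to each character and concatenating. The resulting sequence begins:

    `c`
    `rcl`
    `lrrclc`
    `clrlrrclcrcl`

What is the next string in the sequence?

Expanding clrlrrclcrcl: c→rcl, l→c, r→lr, l→c, r→lr, r→lr, c→rcl, l→c, c→rcl, r→lr, c→rcl, l→c. Concatenated: rcl c lr c lr lr rcl c rcl lr rcl c.

rclclrclrlrrclcrcllrrclc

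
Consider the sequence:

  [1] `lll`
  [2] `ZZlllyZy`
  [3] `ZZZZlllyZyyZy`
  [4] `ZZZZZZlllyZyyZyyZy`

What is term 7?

ZZZZZZZZZZZZlllyZyyZyyZyyZyyZyyZy

Each term wraps the previous one in ZZ on the left and yZy on the right.
From ZZZZZZlllyZyyZyyZy, 3 further steps: ZZZZZZlllyZyyZyyZy → ZZZZZZZZlllyZyyZyyZyyZy → ZZZZZZZZZZlllyZyyZyyZyyZyyZy → (answer).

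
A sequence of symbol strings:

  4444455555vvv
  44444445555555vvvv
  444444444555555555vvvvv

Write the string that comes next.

4444444444455555555555vvvvvv

Each string has the form 4^{2n+1} 5^{2n+1} v^{n+1}, where the shown terms are n = 2, 3, 4.
For the next term, n = 5, so the run lengths are 11, 11, 6.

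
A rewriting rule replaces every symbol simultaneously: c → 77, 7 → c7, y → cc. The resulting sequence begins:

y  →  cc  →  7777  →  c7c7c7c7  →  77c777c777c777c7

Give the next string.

Replace each of the 16 characters of 77c777c777c777c7 in place — c7 c7 77 c7 c7 c7 77 c7 c7 c7 77 c7 c7 c7 77 c7 — and concatenate.

c7c777c7c7c777c7c7c777c7c7c777c7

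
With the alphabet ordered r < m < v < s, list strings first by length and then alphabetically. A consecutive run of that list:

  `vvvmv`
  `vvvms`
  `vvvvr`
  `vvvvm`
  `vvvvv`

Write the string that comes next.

Find the rightmost character of vvvvv below s, bump it to the next letter, and reset everything to its right to r.

vvvvs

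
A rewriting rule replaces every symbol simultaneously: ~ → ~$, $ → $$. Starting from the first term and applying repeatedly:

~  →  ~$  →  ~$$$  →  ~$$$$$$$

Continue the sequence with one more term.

Apply φ to ~$$$$$$$ symbol by symbol: ~→~$, $→$$, $→$$, $→$$, $→$$, $→$$, $→$$, $→$$; joined: ~$ $$ $$ $$ $$ $$ $$ $$.

~$$$$$$$$$$$$$$$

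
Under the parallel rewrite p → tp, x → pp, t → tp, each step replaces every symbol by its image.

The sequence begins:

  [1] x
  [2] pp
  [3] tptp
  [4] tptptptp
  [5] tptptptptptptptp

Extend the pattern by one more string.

tptptptptptptptptptptptptptptptp

Applying the rule to each of the 16 symbols of tptptptptptptptp gives the pieces tp tp tp tp tp tp tp tp tp tp tp tp tp tp tp tp, which concatenate to the answer.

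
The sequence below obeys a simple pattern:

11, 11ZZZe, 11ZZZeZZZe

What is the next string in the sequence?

Every step adds ZZZe to the end: s(k+1) = s(k)·ZZZe.
Applying this once more to 11ZZZeZZZe:

11ZZZeZZZeZZZe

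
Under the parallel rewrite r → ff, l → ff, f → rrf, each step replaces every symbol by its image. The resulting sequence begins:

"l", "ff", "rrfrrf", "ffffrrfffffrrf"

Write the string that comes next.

φ(ffffrrfffffrrf) expands symbol-by-symbol to rrf rrf rrf rrf ff ff rrf rrf rrf rrf rrf ff ff rrf; joining the 14 pieces gives the next term.

rrfrrfrrfrrfffffrrfrrfrrfrrfrrfffffrrf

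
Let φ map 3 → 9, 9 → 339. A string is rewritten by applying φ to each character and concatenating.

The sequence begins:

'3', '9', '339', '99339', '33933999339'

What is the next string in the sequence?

Expanding 33933999339: 3→9, 3→9, 9→339, 3→9, 3→9, 9→339, 9→339, 9→339, 3→9, 3→9, 9→339. Concatenated: 9 9 339 9 9 339 339 339 9 9 339.

993399933933933999339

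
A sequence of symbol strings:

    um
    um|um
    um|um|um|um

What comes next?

Each string is two copies of the previous one joined by '|'.
So the next term is two copies of um|um|um|um with '|' between the halves.

um|um|um|um|um|um|um|um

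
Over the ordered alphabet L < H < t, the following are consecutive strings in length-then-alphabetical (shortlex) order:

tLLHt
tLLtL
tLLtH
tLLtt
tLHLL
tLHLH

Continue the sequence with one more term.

tLHLt

Treat tLHLH as a base-3 numeral over the given alphabet and add one, carrying through any trailing t's.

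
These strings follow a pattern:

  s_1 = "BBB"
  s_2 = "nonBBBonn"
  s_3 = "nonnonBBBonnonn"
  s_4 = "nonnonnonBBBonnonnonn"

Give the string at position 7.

Every step adds non to the front and onn to the end of the previous string.
From nonnonnonBBBonnonnonn, 3 further steps: nonnonnonBBBonnonnonn → nonnonnonnonBBBonnonnonnonn → nonnonnonnonnonBBBonnonnonnonnonn → (answer).

nonnonnonnonnonnonBBBonnonnonnonnonnonn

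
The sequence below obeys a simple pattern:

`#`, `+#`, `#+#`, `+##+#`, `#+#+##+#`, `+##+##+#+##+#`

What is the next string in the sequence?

#+#+##+#+##+##+#+##+#

Each term (from the third on) is the two preceding terms concatenated in order: term 3 = #·+# = #+#.
So term 7 is #+#+##+#·+##+##+#+##+#.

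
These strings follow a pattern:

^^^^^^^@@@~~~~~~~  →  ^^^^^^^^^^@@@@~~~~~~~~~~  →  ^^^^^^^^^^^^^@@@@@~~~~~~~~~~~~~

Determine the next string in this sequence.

Reading off run lengths: ^ runs 7, 10, 13; @ runs 3, 4, 5; ~ runs 7, 10, 13 — each is linear in n, where the shown terms are n = 2, 3, 4.
For the next term, n = 5, so the run lengths are 16, 6, 16.

^^^^^^^^^^^^^^^^@@@@@@~~~~~~~~~~~~~~~~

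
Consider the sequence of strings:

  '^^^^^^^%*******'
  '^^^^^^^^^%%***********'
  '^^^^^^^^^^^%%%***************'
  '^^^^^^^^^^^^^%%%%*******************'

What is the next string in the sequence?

Each string has the form ^^{2n+3} %^{n-1} *^{4n-1}, where the shown terms are n = 2, 3, 4, 5.
At n = 6 the blocks have lengths 15, 5, 23.

^^^^^^^^^^^^^^^%%%%%***********************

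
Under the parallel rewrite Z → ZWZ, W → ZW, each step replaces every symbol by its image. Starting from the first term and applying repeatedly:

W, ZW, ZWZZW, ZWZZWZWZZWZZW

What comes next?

φ(ZWZZWZWZZWZZW) expands symbol-by-symbol to ZWZ ZW ZWZ ZWZ ZW ZWZ ZW ZWZ ZWZ ZW ZWZ ZWZ ZW; joining the 13 pieces gives the next term.

ZWZZWZWZZWZZWZWZZWZWZZWZZWZWZZWZZW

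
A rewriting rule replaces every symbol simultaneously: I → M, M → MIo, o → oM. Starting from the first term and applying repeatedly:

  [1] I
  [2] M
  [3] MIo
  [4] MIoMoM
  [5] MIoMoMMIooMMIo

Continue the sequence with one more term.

MIoMoMMIooMMIoMIoMoMoMMIoMIoMoM

Applying the rule to each of the 14 symbols of MIoMoMMIooMMIo gives the pieces MIo M oM MIo oM MIo MIo M oM oM MIo MIo M oM, which concatenate to the answer.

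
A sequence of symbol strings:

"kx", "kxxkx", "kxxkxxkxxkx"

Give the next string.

s(k+1) = s(k)·x·s(k) — each term doubles the last with 'x' between the halves.
Doubling kxxkxxkxxkx with 'x' between the halves:

kxxkxxkxxkxxkxxkxxkxxkx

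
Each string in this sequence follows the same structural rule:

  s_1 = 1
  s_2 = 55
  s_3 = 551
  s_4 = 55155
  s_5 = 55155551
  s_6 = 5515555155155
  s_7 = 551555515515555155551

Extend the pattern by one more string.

This is a Fibonacci-style word recurrence s(k) = s(k−1)·s(k−2): e.g. 55·1 = 551.
So term 8 is 551555515515555155551·5515555155155.

5515555155155551555515515555155155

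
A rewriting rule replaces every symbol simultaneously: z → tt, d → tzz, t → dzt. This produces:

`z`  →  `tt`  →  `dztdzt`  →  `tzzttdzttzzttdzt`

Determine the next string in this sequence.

dztttttdztdzttzzttdztdztttttdztdzttzzttdzt

Applying the rule to each of the 16 symbols of tzzttdzttzzttdzt gives the pieces dzt tt tt dzt dzt tzz tt dzt dzt tt tt dzt dzt tzz tt dzt, which concatenate to the answer.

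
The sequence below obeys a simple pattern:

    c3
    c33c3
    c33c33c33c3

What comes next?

Each string is two copies of the previous one joined by '3'.
Doubling c33c33c33c3 with '3' between the halves:

c33c33c33c33c33c33c33c3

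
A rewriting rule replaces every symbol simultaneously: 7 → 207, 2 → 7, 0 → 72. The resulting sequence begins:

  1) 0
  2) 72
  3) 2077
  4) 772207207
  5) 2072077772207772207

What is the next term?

Replace each of the 19 characters of 2072077772207772207 in place — 7 72 207 7 72 207 207 207 207 7 7 72 207 207 207 7 7 72 207 — and concatenate.

77220777220720720720777722072072077772207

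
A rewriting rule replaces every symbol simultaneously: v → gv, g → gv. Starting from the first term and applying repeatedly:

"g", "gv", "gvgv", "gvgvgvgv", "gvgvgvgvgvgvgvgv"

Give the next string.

Applying the rule to each of the 16 symbols of gvgvgvgvgvgvgvgv gives the pieces gv gv gv gv gv gv gv gv gv gv gv gv gv gv gv gv, which concatenate to the answer.

gvgvgvgvgvgvgvgvgvgvgvgvgvgvgvgv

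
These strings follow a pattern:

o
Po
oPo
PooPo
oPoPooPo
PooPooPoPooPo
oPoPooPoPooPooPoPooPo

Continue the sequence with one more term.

Each term (from the third on) is the two preceding terms concatenated in order: term 3 = o·Po = oPo.
So term 8 is PooPooPoPooPo·oPoPooPoPooPooPoPooPo.

PooPooPoPooPooPoPooPoPooPooPoPooPo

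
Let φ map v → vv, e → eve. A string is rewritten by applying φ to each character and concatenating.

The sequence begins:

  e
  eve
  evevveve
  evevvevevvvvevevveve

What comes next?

Rewriting the 20 symbols of evevvevevvvvevevveve one by one yields eve vv eve vv vv eve vv eve vv vv vv vv eve vv eve vv vv eve vv eve; concatenated:

evevvevevvvvevevvevevvvvvvvvevevvevevvvvevevveve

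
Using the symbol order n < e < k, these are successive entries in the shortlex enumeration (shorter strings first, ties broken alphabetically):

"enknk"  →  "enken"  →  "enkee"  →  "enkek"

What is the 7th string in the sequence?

enkkk

Advancing 3 positions from enkek through enkek → enkkn → enkke reaches term 7.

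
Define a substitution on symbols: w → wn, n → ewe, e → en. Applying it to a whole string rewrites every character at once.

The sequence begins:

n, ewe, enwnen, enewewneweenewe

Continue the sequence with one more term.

eneweenwnenwneweenwneneneweenwnen

φ(enewewneweenewe) expands symbol-by-symbol to en ewe en wn en wn ewe en wn en en ewe en wn en; joining the 15 pieces gives the next term.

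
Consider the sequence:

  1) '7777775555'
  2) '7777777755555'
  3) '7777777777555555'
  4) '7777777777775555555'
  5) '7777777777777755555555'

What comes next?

The n-th term is 2n 7's then n+1 5's, where the shown terms are n = 3, 4, 5, 6, 7.
For the next term, n = 8, so the run lengths are 16, 9.

7777777777777777555555555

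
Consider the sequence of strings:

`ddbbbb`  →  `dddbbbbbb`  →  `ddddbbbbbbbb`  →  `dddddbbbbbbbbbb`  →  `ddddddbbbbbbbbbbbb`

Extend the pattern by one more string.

Each string has the form d^{n} b^{2n}, where the shown terms are n = 2, 3, 4, 5, 6.
Setting n = 7 gives 7, 14 characters in each block.

dddddddbbbbbbbbbbbbbb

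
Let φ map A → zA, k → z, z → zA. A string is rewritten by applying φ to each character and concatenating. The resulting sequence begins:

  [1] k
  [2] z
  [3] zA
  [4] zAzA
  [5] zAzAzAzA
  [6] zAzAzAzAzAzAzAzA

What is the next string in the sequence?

zAzAzAzAzAzAzAzAzAzAzAzAzAzAzAzA

Replace each of the 16 characters of zAzAzAzAzAzAzAzA in place — zA zA zA zA zA zA zA zA zA zA zA zA zA zA zA zA — and concatenate.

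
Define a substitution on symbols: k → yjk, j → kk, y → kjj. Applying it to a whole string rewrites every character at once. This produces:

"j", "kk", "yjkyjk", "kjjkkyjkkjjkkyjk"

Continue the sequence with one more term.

Rewriting the 16 symbols of kjjkkyjkkjjkkyjk one by one yields yjk kk kk yjk yjk kjj kk yjk yjk kk kk yjk yjk kjj kk yjk; concatenated:

yjkkkkkyjkyjkkjjkkyjkyjkkkkkyjkyjkkjjkkyjk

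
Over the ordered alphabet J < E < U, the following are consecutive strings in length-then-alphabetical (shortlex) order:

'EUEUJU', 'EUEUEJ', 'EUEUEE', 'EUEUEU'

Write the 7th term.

EUEUUU

Advancing 3 positions from EUEUEU through EUEUEU → EUEUUJ → EUEUUE reaches term 7.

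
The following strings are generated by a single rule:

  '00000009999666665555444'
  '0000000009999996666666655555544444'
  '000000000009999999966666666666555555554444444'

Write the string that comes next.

00000000000009999999999666666666666665555555555444444444

Each string has the form 0^{2n+3} 9^{2n} 6^{3n-1} 5^{2n} 4^{2n-1}, where the shown terms are n = 2, 3, 4.
Setting n = 5 gives 13, 10, 14, 10, 9 characters in each block.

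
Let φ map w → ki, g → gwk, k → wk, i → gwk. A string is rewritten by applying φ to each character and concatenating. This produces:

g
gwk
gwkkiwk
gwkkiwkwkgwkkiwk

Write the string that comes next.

Rewriting the 16 symbols of gwkkiwkwkgwkkiwk one by one yields gwk ki wk wk gwk ki wk ki wk gwk ki wk wk gwk ki wk; concatenated:

gwkkiwkwkgwkkiwkkiwkgwkkiwkwkgwkkiwk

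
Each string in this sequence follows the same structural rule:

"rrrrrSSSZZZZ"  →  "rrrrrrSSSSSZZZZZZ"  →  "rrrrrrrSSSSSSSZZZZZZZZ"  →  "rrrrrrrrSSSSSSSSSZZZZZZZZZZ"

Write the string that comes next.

Each string has the form r^{n+3} S^{2n-1} Z^{2n}, where the shown terms are n = 2, 3, 4, 5.
Setting n = 6 gives 9, 11, 12 characters in each block.

rrrrrrrrrSSSSSSSSSSSZZZZZZZZZZZZ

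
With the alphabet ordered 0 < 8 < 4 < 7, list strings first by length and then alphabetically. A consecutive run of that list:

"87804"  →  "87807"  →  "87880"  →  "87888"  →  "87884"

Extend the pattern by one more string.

Treat 87884 as a base-4 numeral over the given alphabet and add one, carrying through any trailing 7's.

87887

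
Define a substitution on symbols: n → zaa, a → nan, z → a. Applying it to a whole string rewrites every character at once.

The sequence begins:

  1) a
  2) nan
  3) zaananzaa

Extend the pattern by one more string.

anannanzaananzaaanannan

Expanding zaananzaa: z→a, a→nan, a→nan, n→zaa, a→nan, n→zaa, z→a, a→nan, a→nan. Concatenated: a nan nan zaa nan zaa a nan nan.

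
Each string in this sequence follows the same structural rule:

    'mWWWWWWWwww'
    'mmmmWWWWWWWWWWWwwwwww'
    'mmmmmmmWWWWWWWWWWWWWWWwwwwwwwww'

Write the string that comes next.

Reading off run lengths: m runs 1, 4, 7; W runs 7, 11, 15; w runs 3, 6, 9 — each is linear in n (n = 1, 2, …).
For the next term, n = 4, so the run lengths are 10, 19, 12.

mmmmmmmmmmWWWWWWWWWWWWWWWWWWWwwwwwwwwwwww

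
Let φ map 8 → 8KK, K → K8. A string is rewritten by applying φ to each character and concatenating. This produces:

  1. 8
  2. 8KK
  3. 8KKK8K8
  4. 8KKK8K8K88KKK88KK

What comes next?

Rewriting the 17 symbols of 8KKK8K8K88KKK88KK one by one yields 8KK K8 K8 K8 8KK K8 8KK K8 8KK 8KK K8 K8 K8 8KK 8KK K8 K8; concatenated:

8KKK8K8K88KKK88KKK88KK8KKK8K8K88KK8KKK8K8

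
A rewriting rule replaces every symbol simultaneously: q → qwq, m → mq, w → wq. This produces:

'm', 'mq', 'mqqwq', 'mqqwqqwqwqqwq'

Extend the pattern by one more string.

mqqwqqwqwqqwqqwqwqqwqwqqwqqwqwqqwq

Replace each of the 13 characters of mqqwqqwqwqqwq in place — mq qwq qwq wq qwq qwq wq qwq wq qwq qwq wq qwq — and concatenate.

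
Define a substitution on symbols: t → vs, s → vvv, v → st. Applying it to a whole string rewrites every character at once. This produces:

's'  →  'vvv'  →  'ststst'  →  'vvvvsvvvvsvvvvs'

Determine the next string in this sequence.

ststststvvvststststvvvststststvvv

φ(vvvvsvvvvsvvvvs) expands symbol-by-symbol to st st st st vvv st st st st vvv st st st st vvv; joining the 15 pieces gives the next term.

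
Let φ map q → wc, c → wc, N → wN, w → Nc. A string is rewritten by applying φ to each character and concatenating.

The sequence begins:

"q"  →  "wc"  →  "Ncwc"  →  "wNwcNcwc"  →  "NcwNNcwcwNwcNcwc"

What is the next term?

Rewriting the 16 symbols of NcwNNcwcwNwcNcwc one by one yields wN wc Nc wN wN wc Nc wc Nc wN Nc wc wN wc Nc wc; concatenated:

wNwcNcwNwNwcNcwcNcwNNcwcwNwcNcwc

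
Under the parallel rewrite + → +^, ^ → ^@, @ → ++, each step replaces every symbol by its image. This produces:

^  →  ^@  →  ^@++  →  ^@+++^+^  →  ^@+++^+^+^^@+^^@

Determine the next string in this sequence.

^@+++^+^+^^@+^^@+^^@^@+++^^@^@++

Replace each of the 16 characters of ^@+++^+^+^^@+^^@ in place — ^@ ++ +^ +^ +^ ^@ +^ ^@ +^ ^@ ^@ ++ +^ ^@ ^@ ++ — and concatenate.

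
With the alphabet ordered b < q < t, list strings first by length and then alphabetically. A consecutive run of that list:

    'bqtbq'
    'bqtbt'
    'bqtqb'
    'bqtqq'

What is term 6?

bqttb

Advancing 2 positions from bqtqq through bqtqq → bqtqt reaches term 6.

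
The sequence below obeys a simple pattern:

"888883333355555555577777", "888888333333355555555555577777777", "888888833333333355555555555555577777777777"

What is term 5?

Term n consists of n+3 8's, followed by 2n+1 3's, followed by 3n+3 5's, followed by 3n-1 7's, where the shown terms are n = 2, 3, 4.
For term 5, n = 6, so the run lengths are 9, 13, 21, 17.

888888888333333333333355555555555555555555577777777777777777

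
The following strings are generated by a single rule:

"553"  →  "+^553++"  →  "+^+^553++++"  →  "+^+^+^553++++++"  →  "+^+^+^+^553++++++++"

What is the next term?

s(k+1) = +^·s(k)·++, so each term gains +^ as a prefix and ++ as a suffix.
So the next term is +^·+^+^+^+^553++++++++·++.

+^+^+^+^+^553++++++++++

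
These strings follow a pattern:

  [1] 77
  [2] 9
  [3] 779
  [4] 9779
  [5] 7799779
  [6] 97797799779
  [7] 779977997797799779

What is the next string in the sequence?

Each term (from the third on) is the two preceding terms concatenated in order: term 3 = 77·9 = 779.
The next term joins 97797799779 and 779977997797799779.

97797799779779977997797799779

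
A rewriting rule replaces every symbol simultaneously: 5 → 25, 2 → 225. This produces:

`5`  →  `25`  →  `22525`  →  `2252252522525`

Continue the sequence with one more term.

φ(2252252522525) expands symbol-by-symbol to 225 225 25 225 225 25 225 25 225 225 25 225 25; joining the 13 pieces gives the next term.

2252252522522525225252252252522525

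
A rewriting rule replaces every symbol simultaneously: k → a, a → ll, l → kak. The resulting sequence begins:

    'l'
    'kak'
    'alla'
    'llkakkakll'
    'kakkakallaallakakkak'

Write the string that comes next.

allaallallkakkakllllkakkakllallaalla

φ(kakkakallaallakakkak) expands symbol-by-symbol to a ll a a ll a ll kak kak ll ll kak kak ll a ll a a ll a; joining the 20 pieces gives the next term.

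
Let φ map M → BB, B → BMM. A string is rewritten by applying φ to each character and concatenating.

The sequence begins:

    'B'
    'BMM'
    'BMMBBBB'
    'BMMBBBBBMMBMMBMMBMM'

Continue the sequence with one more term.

Rewriting the 19 symbols of BMMBBBBBMMBMMBMMBMM one by one yields BMM BB BB BMM BMM BMM BMM BMM BB BB BMM BB BB BMM BB BB BMM BB BB; concatenated:

BMMBBBBBMMBMMBMMBMMBMMBBBBBMMBBBBBMMBBBBBMMBBBB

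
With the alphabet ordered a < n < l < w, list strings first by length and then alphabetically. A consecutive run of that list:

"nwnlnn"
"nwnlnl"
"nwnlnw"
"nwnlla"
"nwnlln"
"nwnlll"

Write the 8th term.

nwnlwa

Advancing 2 positions from nwnlll through nwnlll → nwnllw reaches term 8.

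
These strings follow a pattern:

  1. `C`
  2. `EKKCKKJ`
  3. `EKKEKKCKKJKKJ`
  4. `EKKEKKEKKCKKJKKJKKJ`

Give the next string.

EKKEKKEKKEKKCKKJKKJKKJKKJ

Every step adds EKK to the front and KKJ to the end of the previous string.
One more step from EKKEKKEKKCKKJKKJKKJ gives the answer.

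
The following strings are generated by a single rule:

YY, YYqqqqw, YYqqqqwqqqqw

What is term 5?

YYqqqqwqqqqwqqqqwqqqqw

Each term is the previous one with qqqqw appended.
From YYqqqqwqqqqw, 2 further steps: YYqqqqwqqqqw → YYqqqqwqqqqwqqqqw → (answer).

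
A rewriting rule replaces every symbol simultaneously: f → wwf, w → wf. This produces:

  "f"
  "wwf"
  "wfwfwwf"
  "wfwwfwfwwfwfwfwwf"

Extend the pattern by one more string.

wfwwfwfwfwwfwfwwfwfwfwwfwfwwfwfwwfwfwfwwf

Replace each of the 17 characters of wfwwfwfwwfwfwfwwf in place — wf wwf wf wf wwf wf wwf wf wf wwf wf wwf wf wwf wf wf wwf — and concatenate.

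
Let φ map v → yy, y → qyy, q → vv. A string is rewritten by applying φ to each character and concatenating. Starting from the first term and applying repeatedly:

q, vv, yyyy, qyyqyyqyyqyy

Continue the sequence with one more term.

vvqyyqyyvvqyyqyyvvqyyqyyvvqyyqyy

Expanding qyyqyyqyyqyy: q→vv, y→qyy, y→qyy, q→vv, y→qyy, y→qyy, q→vv, y→qyy, y→qyy, q→vv, y→qyy, y→qyy. Concatenated: vv qyy qyy vv qyy qyy vv qyy qyy vv qyy qyy.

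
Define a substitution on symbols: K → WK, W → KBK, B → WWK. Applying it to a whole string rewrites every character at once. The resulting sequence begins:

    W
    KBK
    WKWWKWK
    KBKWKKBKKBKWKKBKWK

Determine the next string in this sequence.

WKWWKWKKBKWKWKWWKWKWKWWKWKKBKWKWKWWKWKKBKWK

Replace each of the 18 characters of KBKWKKBKKBKWKKBKWK in place — WK WWK WK KBK WK WK WWK WK WK WWK WK KBK WK WK WWK WK KBK WK — and concatenate.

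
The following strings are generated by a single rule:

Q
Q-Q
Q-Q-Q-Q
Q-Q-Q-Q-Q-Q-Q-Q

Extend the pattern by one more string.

s(k+1) = s(k)·-·s(k) — each term doubles the last with '-' between the halves.
Doubling Q-Q-Q-Q-Q-Q-Q-Q with '-' between the halves:

Q-Q-Q-Q-Q-Q-Q-Q-Q-Q-Q-Q-Q-Q-Q-Q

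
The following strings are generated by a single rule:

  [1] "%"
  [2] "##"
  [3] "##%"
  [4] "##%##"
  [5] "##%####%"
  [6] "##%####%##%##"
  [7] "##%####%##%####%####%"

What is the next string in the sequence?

##%####%##%####%####%##%####%##%##

This is a Fibonacci-style word recurrence s(k) = s(k−1)·s(k−2): e.g. ##·% = ##%.
The next term joins ##%####%##%####%####% and ##%####%##%##.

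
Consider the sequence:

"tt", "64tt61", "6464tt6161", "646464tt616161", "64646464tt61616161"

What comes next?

6464646464tt6161616161

Each term wraps the previous one in 64 on the left and 61 on the right.
One more step from 64646464tt61616161 gives the answer.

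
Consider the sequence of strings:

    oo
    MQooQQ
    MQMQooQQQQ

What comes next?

MQMQMQooQQQQQQ

s(k+1) = MQ·s(k)·QQ, so each term gains MQ as a prefix and QQ as a suffix.
So the next term is MQ·MQMQooQQQQ·QQ.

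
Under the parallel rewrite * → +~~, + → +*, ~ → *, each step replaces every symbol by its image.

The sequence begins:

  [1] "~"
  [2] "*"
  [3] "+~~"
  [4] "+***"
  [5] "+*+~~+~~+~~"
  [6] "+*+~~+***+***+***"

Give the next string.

Replace each of the 17 characters of +*+~~+***+***+*** in place — +* +~~ +* * * +* +~~ +~~ +~~ +* +~~ +~~ +~~ +* +~~ +~~ +~~ — and concatenate.

+*+~~+***+*+~~+~~+~~+*+~~+~~+~~+*+~~+~~+~~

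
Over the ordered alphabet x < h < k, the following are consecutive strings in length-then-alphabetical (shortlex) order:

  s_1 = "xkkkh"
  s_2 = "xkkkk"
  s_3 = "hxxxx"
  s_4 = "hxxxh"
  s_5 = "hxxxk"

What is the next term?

Find the rightmost character of hxxxk below k, bump it to the next letter, and reset everything to its right to x.

hxxhx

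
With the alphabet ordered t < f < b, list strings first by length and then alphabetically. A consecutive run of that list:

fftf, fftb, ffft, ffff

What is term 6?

Advancing 2 positions from ffff through ffff → fffb reaches term 6.

ffbt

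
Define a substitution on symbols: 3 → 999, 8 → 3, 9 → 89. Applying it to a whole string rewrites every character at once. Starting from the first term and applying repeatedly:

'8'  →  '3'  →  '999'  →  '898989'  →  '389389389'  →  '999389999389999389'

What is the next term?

Applying the rule to each of the 18 symbols of 999389999389999389 gives the pieces 89 89 89 999 3 89 89 89 89 999 3 89 89 89 89 999 3 89, which concatenate to the answer.

898989999389898989999389898989999389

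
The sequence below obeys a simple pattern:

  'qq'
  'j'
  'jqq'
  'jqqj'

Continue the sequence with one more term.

jqqjjqq

From term 3 onward, concatenate the last term with the second-to-last: j·qq = jqq, jqq·j = jqqj, …
The next term joins jqqj and jqq.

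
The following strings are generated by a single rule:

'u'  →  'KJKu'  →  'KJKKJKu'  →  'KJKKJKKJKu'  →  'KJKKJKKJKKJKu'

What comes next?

Every step adds KJK at the front: s(k+1) = KJK·s(k).
Applying this once more to KJKKJKKJKKJKu:

KJKKJKKJKKJKKJKu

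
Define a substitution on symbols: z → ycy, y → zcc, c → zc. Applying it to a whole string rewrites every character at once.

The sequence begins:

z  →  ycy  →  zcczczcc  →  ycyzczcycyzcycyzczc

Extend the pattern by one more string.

zcczczccycyzcycyzczcczczccycyzczcczczccycyzcycyzc

φ(ycyzczcycyzcycyzczc) expands symbol-by-symbol to zcc zc zcc ycy zc ycy zc zcc zc zcc ycy zc zcc zc zcc ycy zc ycy zc; joining the 19 pieces gives the next term.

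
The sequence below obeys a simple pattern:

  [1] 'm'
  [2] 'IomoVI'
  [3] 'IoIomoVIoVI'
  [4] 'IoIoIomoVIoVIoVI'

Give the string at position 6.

IoIoIoIoIomoVIoVIoVIoVIoVI

Every step adds Io to the front and oVI to the end of the previous string.
From IoIoIomoVIoVIoVI, 2 further steps: IoIoIomoVIoVIoVI → IoIoIoIomoVIoVIoVIoVI → (answer).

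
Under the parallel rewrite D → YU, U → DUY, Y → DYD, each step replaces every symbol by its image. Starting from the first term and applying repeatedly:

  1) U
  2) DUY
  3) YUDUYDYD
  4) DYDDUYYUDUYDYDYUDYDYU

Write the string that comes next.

φ(DYDDUYYUDUYDYDYUDYDYU) expands symbol-by-symbol to YU DYD YU YU DUY DYD DYD DUY YU DUY DYD YU DYD YU DYD DUY YU DYD YU DYD DUY; joining the 21 pieces gives the next term.

YUDYDYUYUDUYDYDDYDDUYYUDUYDYDYUDYDYUDYDDUYYUDYDYUDYDDUY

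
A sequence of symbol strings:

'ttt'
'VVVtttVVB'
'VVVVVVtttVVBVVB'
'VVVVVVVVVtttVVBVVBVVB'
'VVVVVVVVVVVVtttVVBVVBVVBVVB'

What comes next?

VVVVVVVVVVVVVVVtttVVBVVBVVBVVBVVB

Every step adds VVV to the front and VVB to the end of the previous string.
So the next term is VVV·VVVVVVVVVVVVtttVVBVVBVVBVVB·VVB.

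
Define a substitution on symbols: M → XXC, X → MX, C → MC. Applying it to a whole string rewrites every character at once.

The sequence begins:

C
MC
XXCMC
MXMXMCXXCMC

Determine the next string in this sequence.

XXCMXXXCMXXXCMCMXMXMCXXCMC

Rewriting each symbol of MXMXMCXXCMC: M→XXC, X→MX, M→XXC, X→MX, M→XXC, C→MC, X→MX, X→MX, C→MC, M→XXC, C→MC, which concatenates to XXC MX XXC MX XXC MC MX MX MC XXC MC.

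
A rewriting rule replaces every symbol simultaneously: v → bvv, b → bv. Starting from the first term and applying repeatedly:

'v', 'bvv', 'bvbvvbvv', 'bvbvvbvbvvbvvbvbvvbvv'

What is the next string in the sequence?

Rewriting the 21 symbols of bvbvvbvbvvbvvbvbvvbvv one by one yields bv bvv bv bvv bvv bv bvv bv bvv bvv bv bvv bvv bv bvv bv bvv bvv bv bvv bvv; concatenated:

bvbvvbvbvvbvvbvbvvbvbvvbvvbvbvvbvvbvbvvbvbvvbvvbvbvvbvv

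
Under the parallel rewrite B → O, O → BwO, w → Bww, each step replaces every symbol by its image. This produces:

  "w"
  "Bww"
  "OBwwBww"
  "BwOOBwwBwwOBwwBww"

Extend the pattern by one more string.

OBwwBwOBwOOBwwBwwOBwwBwwBwOOBwwBwwOBwwBww

φ(BwOOBwwBwwOBwwBww) expands symbol-by-symbol to O Bww BwO BwO O Bww Bww O Bww Bww BwO O Bww Bww O Bww Bww; joining the 17 pieces gives the next term.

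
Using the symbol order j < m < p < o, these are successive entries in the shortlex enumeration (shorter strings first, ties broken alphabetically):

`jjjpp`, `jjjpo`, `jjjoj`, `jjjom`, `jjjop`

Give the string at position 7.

Continuing the enumeration 2 steps past jjjop: jjjop → jjjoo → (answer).

jjmjj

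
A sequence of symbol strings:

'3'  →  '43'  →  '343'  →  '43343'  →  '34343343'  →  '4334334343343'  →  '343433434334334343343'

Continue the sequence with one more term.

4334334343343343433434334334343343

This is a Fibonacci-style word recurrence s(k) = s(k−2)·s(k−1): e.g. 3·43 = 343.
So term 8 is 4334334343343·343433434334334343343.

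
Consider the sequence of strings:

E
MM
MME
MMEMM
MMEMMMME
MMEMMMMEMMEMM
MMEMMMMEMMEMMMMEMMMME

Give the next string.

MMEMMMMEMMEMMMMEMMMMEMMEMMMMEMMEMM

From term 3 onward, concatenate the last term with the second-to-last: MM·E = MME, MME·MM = MMEMM, …
The next term joins MMEMMMMEMMEMMMMEMMMME and MMEMMMMEMMEMM.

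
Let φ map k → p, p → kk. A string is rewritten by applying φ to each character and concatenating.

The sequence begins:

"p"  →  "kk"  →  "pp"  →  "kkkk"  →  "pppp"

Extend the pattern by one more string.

kkkkkkkk

Rewriting each symbol of pppp: p→kk, p→kk, p→kk, p→kk, which concatenates to kk kk kk kk.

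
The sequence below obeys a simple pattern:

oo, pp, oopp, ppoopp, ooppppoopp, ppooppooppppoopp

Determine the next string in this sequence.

From term 3 onward, concatenate the second-to-last term with the last: oo·pp = oopp, pp·oopp = ppoopp, …
So term 7 is ooppppoopp·ppooppooppppoopp.

ooppppooppppooppooppppoopp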